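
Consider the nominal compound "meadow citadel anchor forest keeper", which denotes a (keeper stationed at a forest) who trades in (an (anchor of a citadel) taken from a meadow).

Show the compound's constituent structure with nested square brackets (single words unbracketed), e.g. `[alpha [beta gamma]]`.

Whole compound: head "keeper" (specifically "forest keeper"), modifier "meadow citadel anchor".
Within "meadow citadel anchor", the head is "anchor" (specifically "citadel anchor") and the modifier is "meadow".
Within "citadel anchor", the head is "anchor" and the modifier is "citadel".
Within "forest keeper", the head is "keeper" and the modifier is "forest".
Putting it together: [[meadow [citadel anchor]] [forest keeper]].

[[meadow [citadel anchor]] [forest keeper]]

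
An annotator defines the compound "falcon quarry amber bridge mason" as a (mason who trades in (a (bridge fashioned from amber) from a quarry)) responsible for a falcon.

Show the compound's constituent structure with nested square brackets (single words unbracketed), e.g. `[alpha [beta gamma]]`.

The outermost head in the paraphrase is "mason" (specifically "quarry amber bridge mason"), modified by "falcon".
Within "quarry amber bridge mason", the head is "mason" and the modifier is "quarry amber bridge".
Within "quarry amber bridge", the head is "bridge" (specifically "amber bridge") and the modifier is "quarry".
Within "amber bridge", the head is "bridge" and the modifier is "amber".
So the structure is [falcon [[quarry [amber bridge]] mason]].

[falcon [[quarry [amber bridge]] mason]]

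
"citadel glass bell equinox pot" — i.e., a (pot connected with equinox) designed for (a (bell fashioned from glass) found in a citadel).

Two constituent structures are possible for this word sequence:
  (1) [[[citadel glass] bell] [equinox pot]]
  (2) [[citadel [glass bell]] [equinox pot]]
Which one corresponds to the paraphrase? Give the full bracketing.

The paraphrase's head is the "pot" part ("equinox pot"); its modifier is "citadel glass bell".
That top-level split, carried through the inner groups, gives [[citadel [glass bell]] [equinox pot]].

[[citadel [glass bell]] [equinox pot]]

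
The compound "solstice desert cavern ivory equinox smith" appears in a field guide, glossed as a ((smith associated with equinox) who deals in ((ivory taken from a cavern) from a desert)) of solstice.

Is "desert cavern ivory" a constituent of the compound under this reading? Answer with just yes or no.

yes

The paraphrase groups the words so that "desert cavern ivory" is one unit: it corresponds to a single parenthesized sub-phrase.
The full structure is [solstice [[desert [cavern ivory]] [equinox smith]]], in which [desert cavern ivory] is a constituent.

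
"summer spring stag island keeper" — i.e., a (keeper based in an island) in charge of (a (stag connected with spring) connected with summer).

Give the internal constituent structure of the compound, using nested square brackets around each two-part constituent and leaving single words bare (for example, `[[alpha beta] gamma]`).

[[summer [spring stag]] [island keeper]]

At the top level: head "keeper" (specifically "island keeper"); modifier "summer spring stag".
Within "summer spring stag", the head is "stag" (specifically "spring stag") and the modifier is "summer".
Within "spring stag", the head is "stag" and the modifier is "spring".
Within "island keeper", the head is "keeper" and the modifier is "island".
Putting it together: [[summer [spring stag]] [island keeper]].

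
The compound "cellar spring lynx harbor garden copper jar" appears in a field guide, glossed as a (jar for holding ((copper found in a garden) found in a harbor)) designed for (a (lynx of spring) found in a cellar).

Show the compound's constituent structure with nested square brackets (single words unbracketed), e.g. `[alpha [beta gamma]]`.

Whole compound: head "jar" (specifically "harbor garden copper jar"), modifier "cellar spring lynx".
Within "cellar spring lynx", the head is "lynx" (specifically "spring lynx") and the modifier is "cellar".
Within "spring lynx", the head is "lynx" and the modifier is "spring".
Within "harbor garden copper jar", the head is "jar" and the modifier is "harbor garden copper".
Within "harbor garden copper", the head is "copper" (specifically "garden copper") and the modifier is "harbor".
Within "garden copper", the head is "copper" and the modifier is "garden".
Assembled: [[cellar [spring lynx]] [[harbor [garden copper]] jar]].

[[cellar [spring lynx]] [[harbor [garden copper]] jar]]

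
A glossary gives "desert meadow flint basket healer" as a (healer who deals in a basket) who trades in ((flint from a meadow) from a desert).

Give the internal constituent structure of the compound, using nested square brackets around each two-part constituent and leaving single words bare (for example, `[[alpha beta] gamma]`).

[[desert [meadow flint]] [basket healer]]

At the top level: head "healer" (specifically "basket healer"); modifier "desert meadow flint".
Inside "desert meadow flint": head "flint" (specifically "meadow flint"), modifier "desert".
Inside "meadow flint": head "flint", modifier "meadow".
Inside "basket healer": head "healer", modifier "basket".
So the structure is [[desert [meadow flint]] [basket healer]].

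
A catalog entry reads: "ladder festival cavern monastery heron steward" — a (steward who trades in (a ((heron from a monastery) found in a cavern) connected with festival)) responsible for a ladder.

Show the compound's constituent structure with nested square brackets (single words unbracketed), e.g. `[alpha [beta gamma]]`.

[ladder [[festival [cavern [monastery heron]]] steward]]

Overall it is a kind of steward (specifically "festival cavern monastery heron steward"); the modifier is "ladder".
"festival cavern monastery heron steward" → head "steward", modifier "festival cavern monastery heron".
"festival cavern monastery heron" → head "heron" (specifically "cavern monastery heron"), modifier "festival".
"cavern monastery heron" → head "heron" (specifically "monastery heron"), modifier "cavern".
"monastery heron" → head "heron", modifier "monastery".
Putting it together: [ladder [[festival [cavern [monastery heron]]] steward]].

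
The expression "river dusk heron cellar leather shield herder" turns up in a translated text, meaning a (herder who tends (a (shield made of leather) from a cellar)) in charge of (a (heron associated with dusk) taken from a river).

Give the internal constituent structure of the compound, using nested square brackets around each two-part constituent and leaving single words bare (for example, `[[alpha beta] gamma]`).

The outermost head in the paraphrase is "herder" (specifically "cellar leather shield herder"), modified by "river dusk heron".
Within "river dusk heron", the head is "heron" (specifically "dusk heron") and the modifier is "river".
Within "dusk heron", the head is "heron" and the modifier is "dusk".
Within "cellar leather shield herder", the head is "herder" and the modifier is "cellar leather shield".
Within "cellar leather shield", the head is "shield" (specifically "leather shield") and the modifier is "cellar".
Within "leather shield", the head is "shield" and the modifier is "leather".
Putting it together: [[river [dusk heron]] [[cellar [leather shield]] herder]].

[[river [dusk heron]] [[cellar [leather shield]] herder]]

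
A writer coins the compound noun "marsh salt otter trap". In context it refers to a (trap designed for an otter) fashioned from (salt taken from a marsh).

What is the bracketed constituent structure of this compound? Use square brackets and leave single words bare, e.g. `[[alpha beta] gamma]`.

At the top level: head "trap" (specifically "otter trap"); modifier "marsh salt".
"marsh salt" → head "salt", modifier "marsh".
"otter trap" → head "trap", modifier "otter".
Putting it together: [[marsh salt] [otter trap]].

[[marsh salt] [otter trap]]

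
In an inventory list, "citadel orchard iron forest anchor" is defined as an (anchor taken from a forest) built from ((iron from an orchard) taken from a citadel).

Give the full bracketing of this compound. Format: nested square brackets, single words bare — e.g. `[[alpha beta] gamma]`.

[[citadel [orchard iron]] [forest anchor]]

The outermost head in the paraphrase is "anchor" (specifically "forest anchor"), modified by "citadel orchard iron".
"citadel orchard iron" → head "iron" (specifically "orchard iron"), modifier "citadel".
"orchard iron" → head "iron", modifier "orchard".
"forest anchor" → head "anchor", modifier "forest".
Assembled: [[citadel [orchard iron]] [forest anchor]].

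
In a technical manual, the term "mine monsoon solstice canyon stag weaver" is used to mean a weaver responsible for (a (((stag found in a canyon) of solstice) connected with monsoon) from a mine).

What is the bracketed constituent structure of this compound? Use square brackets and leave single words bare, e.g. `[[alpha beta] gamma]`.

[[mine [monsoon [solstice [canyon stag]]]] weaver]

Whole compound: head "weaver", modifier "mine monsoon solstice canyon stag".
"mine monsoon solstice canyon stag" → head "stag" (specifically "monsoon solstice canyon stag"), modifier "mine".
"monsoon solstice canyon stag" → head "stag" (specifically "solstice canyon stag"), modifier "monsoon".
"solstice canyon stag" → head "stag" (specifically "canyon stag"), modifier "solstice".
"canyon stag" → head "stag", modifier "canyon".
Putting it together: [[mine [monsoon [solstice [canyon stag]]]] weaver].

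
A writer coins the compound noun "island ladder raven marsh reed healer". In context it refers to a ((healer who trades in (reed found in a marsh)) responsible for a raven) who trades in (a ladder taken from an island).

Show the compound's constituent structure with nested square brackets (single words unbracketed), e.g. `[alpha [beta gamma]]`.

Overall it is a kind of healer (specifically "raven marsh reed healer"); the modifier is "island ladder".
Inside "island ladder": head "ladder", modifier "island".
Inside "raven marsh reed healer": head "healer" (specifically "marsh reed healer"), modifier "raven".
Inside "marsh reed healer": head "healer", modifier "marsh reed".
Inside "marsh reed": head "reed", modifier "marsh".
Putting it together: [[island ladder] [raven [[marsh reed] healer]]].

[[island ladder] [raven [[marsh reed] healer]]]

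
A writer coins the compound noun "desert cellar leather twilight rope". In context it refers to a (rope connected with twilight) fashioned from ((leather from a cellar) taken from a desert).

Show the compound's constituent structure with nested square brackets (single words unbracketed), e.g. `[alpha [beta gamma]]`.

Whole compound: head "rope" (specifically "twilight rope"), modifier "desert cellar leather".
Within "desert cellar leather", the head is "leather" (specifically "cellar leather") and the modifier is "desert".
Within "cellar leather", the head is "leather" and the modifier is "cellar".
Within "twilight rope", the head is "rope" and the modifier is "twilight".
Assembled: [[desert [cellar leather]] [twilight rope]].

[[desert [cellar leather]] [twilight rope]]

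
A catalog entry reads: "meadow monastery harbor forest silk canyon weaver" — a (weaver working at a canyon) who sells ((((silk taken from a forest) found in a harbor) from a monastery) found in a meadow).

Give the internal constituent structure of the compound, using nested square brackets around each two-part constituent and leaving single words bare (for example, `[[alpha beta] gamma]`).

The outermost head in the paraphrase is "weaver" (specifically "canyon weaver"), modified by "meadow monastery harbor forest silk".
Inside "meadow monastery harbor forest silk": head "silk" (specifically "monastery harbor forest silk"), modifier "meadow".
Inside "monastery harbor forest silk": head "silk" (specifically "harbor forest silk"), modifier "monastery".
Inside "harbor forest silk": head "silk" (specifically "forest silk"), modifier "harbor".
Inside "forest silk": head "silk", modifier "forest".
Inside "canyon weaver": head "weaver", modifier "canyon".
Putting it together: [[meadow [monastery [harbor [forest silk]]]] [canyon weaver]].

[[meadow [monastery [harbor [forest silk]]]] [canyon weaver]]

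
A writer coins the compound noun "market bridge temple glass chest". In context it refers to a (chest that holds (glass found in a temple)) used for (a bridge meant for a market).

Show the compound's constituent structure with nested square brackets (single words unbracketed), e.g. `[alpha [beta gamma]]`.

[[market bridge] [[temple glass] chest]]

The outermost head in the paraphrase is "chest" (specifically "temple glass chest"), modified by "market bridge".
Inside "market bridge": head "bridge", modifier "market".
Inside "temple glass chest": head "chest", modifier "temple glass".
Inside "temple glass": head "glass", modifier "temple".
So the structure is [[market bridge] [[temple glass] chest]].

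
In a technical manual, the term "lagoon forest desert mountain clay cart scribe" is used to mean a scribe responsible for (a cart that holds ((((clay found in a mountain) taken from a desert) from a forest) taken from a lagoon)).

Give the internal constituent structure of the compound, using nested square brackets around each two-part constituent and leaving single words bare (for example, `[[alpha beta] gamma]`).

[[[lagoon [forest [desert [mountain clay]]]] cart] scribe]

Whole compound: head "scribe", modifier "lagoon forest desert mountain clay cart".
Inside "lagoon forest desert mountain clay cart": head "cart", modifier "lagoon forest desert mountain clay".
Inside "lagoon forest desert mountain clay": head "clay" (specifically "forest desert mountain clay"), modifier "lagoon".
Inside "forest desert mountain clay": head "clay" (specifically "desert mountain clay"), modifier "forest".
Inside "desert mountain clay": head "clay" (specifically "mountain clay"), modifier "desert".
Inside "mountain clay": head "clay", modifier "mountain".
Assembled: [[[lagoon [forest [desert [mountain clay]]]] cart] scribe].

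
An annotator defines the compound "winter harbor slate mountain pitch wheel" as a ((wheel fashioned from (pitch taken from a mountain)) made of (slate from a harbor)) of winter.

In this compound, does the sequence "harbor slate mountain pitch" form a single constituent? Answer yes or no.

The top-level split is [winter] [harbor slate mountain pitch wheel]; the full structure is [winter [[harbor slate] [[mountain pitch] wheel]]].
"harbor slate mountain pitch" straddles a constituent boundary, so it is not a single unit.

no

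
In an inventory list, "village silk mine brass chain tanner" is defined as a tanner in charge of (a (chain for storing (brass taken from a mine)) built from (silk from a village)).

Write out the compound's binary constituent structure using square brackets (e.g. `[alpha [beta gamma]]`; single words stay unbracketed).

[[[village silk] [[mine brass] chain]] tanner]

At the top level: head "tanner"; modifier "village silk mine brass chain".
Within "village silk mine brass chain", the head is "chain" (specifically "mine brass chain") and the modifier is "village silk".
Within "village silk", the head is "silk" and the modifier is "village".
Within "mine brass chain", the head is "chain" and the modifier is "mine brass".
Within "mine brass", the head is "brass" and the modifier is "mine".
Assembled: [[[village silk] [[mine brass] chain]] tanner].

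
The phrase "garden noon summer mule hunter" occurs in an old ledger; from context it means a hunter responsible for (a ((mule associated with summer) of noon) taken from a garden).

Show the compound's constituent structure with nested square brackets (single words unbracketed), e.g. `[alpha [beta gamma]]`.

Overall it is a kind of hunter; the modifier is "garden noon summer mule".
"garden noon summer mule" → head "mule" (specifically "noon summer mule"), modifier "garden".
"noon summer mule" → head "mule" (specifically "summer mule"), modifier "noon".
"summer mule" → head "mule", modifier "summer".
Putting it together: [[garden [noon [summer mule]]] hunter].

[[garden [noon [summer mule]]] hunter]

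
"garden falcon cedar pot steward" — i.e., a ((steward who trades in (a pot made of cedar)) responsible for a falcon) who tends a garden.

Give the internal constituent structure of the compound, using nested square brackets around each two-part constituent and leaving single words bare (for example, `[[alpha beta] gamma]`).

The outermost head in the paraphrase is "steward" (specifically "falcon cedar pot steward"), modified by "garden".
Within "falcon cedar pot steward", the head is "steward" (specifically "cedar pot steward") and the modifier is "falcon".
Within "cedar pot steward", the head is "steward" and the modifier is "cedar pot".
Within "cedar pot", the head is "pot" and the modifier is "cedar".
Putting it together: [garden [falcon [[cedar pot] steward]]].

[garden [falcon [[cedar pot] steward]]]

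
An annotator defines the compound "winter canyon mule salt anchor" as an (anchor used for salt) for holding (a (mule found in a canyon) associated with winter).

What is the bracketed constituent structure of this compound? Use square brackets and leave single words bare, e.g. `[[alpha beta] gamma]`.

[[winter [canyon mule]] [salt anchor]]

At the top level: head "anchor" (specifically "salt anchor"); modifier "winter canyon mule".
Inside "winter canyon mule": head "mule" (specifically "canyon mule"), modifier "winter".
Inside "canyon mule": head "mule", modifier "canyon".
Inside "salt anchor": head "anchor", modifier "salt".
So the structure is [[winter [canyon mule]] [salt anchor]].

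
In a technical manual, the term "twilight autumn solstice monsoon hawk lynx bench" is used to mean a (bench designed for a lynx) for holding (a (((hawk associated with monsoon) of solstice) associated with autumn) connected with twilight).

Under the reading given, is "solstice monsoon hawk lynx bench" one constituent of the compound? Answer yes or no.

The top-level split is [twilight autumn solstice monsoon hawk] [lynx bench]; the full structure is [[twilight [autumn [solstice [monsoon hawk]]]] [lynx bench]].
"solstice monsoon hawk lynx bench" straddles a constituent boundary, so it is not a single unit.

no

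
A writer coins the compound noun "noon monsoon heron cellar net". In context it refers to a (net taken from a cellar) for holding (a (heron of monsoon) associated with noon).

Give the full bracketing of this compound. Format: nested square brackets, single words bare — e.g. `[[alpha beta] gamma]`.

[[noon [monsoon heron]] [cellar net]]

Overall it is a kind of net (specifically "cellar net"); the modifier is "noon monsoon heron".
"noon monsoon heron" → head "heron" (specifically "monsoon heron"), modifier "noon".
"monsoon heron" → head "heron", modifier "monsoon".
"cellar net" → head "net", modifier "cellar".
Assembled: [[noon [monsoon heron]] [cellar net]].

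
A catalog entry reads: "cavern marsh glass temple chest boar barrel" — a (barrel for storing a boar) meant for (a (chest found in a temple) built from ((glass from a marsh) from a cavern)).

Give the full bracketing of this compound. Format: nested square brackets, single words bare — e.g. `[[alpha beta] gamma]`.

[[[cavern [marsh glass]] [temple chest]] [boar barrel]]

At the top level: head "barrel" (specifically "boar barrel"); modifier "cavern marsh glass temple chest".
Inside "cavern marsh glass temple chest": head "chest" (specifically "temple chest"), modifier "cavern marsh glass".
Inside "cavern marsh glass": head "glass" (specifically "marsh glass"), modifier "cavern".
Inside "marsh glass": head "glass", modifier "marsh".
Inside "temple chest": head "chest", modifier "temple".
Inside "boar barrel": head "barrel", modifier "boar".
So the structure is [[[cavern [marsh glass]] [temple chest]] [boar barrel]].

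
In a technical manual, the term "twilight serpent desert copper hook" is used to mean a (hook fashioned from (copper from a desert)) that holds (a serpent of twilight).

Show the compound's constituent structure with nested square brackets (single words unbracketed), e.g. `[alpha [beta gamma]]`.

[[twilight serpent] [[desert copper] hook]]

Overall it is a kind of hook (specifically "desert copper hook"); the modifier is "twilight serpent".
Within "twilight serpent", the head is "serpent" and the modifier is "twilight".
Within "desert copper hook", the head is "hook" and the modifier is "desert copper".
Within "desert copper", the head is "copper" and the modifier is "desert".
Assembled: [[twilight serpent] [[desert copper] hook]].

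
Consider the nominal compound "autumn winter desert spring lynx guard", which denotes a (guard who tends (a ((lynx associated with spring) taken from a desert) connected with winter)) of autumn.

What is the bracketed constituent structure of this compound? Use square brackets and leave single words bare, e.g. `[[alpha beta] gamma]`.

At the top level: head "guard" (specifically "winter desert spring lynx guard"); modifier "autumn".
Inside "winter desert spring lynx guard": head "guard", modifier "winter desert spring lynx".
Inside "winter desert spring lynx": head "lynx" (specifically "desert spring lynx"), modifier "winter".
Inside "desert spring lynx": head "lynx" (specifically "spring lynx"), modifier "desert".
Inside "spring lynx": head "lynx", modifier "spring".
Assembled: [autumn [[winter [desert [spring lynx]]] guard]].

[autumn [[winter [desert [spring lynx]]] guard]]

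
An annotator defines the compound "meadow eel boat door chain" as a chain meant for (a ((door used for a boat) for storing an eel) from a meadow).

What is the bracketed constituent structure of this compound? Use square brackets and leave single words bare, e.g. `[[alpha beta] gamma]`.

[[meadow [eel [boat door]]] chain]

Overall it is a kind of chain; the modifier is "meadow eel boat door".
Within "meadow eel boat door", the head is "door" (specifically "eel boat door") and the modifier is "meadow".
Within "eel boat door", the head is "door" (specifically "boat door") and the modifier is "eel".
Within "boat door", the head is "door" and the modifier is "boat".
Assembled: [[meadow [eel [boat door]]] chain].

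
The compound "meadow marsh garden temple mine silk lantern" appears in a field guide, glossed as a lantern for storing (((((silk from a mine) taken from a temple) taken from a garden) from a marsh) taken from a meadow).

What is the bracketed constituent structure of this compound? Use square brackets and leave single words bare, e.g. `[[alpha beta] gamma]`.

Overall it is a kind of lantern; the modifier is "meadow marsh garden temple mine silk".
"meadow marsh garden temple mine silk" → head "silk" (specifically "marsh garden temple mine silk"), modifier "meadow".
"marsh garden temple mine silk" → head "silk" (specifically "garden temple mine silk"), modifier "marsh".
"garden temple mine silk" → head "silk" (specifically "temple mine silk"), modifier "garden".
"temple mine silk" → head "silk" (specifically "mine silk"), modifier "temple".
"mine silk" → head "silk", modifier "mine".
Putting it together: [[meadow [marsh [garden [temple [mine silk]]]]] lantern].

[[meadow [marsh [garden [temple [mine silk]]]]] lantern]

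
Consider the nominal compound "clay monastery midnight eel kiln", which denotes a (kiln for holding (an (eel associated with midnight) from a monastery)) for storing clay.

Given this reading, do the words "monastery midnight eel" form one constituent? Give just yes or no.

The paraphrase groups the words so that "monastery midnight eel" is one unit: it corresponds to a single parenthesized sub-phrase.
The full structure is [clay [[monastery [midnight eel]] kiln]], in which [monastery midnight eel] is a constituent.

yes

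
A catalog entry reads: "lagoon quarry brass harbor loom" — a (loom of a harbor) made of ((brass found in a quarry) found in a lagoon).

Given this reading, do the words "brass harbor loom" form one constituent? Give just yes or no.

no

The top-level split is [lagoon quarry brass] [harbor loom]; the full structure is [[lagoon [quarry brass]] [harbor loom]].
"brass harbor loom" straddles a constituent boundary, so it is not a single unit.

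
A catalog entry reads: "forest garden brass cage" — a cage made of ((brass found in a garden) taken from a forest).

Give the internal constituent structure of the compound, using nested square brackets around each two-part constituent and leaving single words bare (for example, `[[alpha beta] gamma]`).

[[forest [garden brass]] cage]

Whole compound: head "cage", modifier "forest garden brass".
Within "forest garden brass", the head is "brass" (specifically "garden brass") and the modifier is "forest".
Within "garden brass", the head is "brass" and the modifier is "garden".
So the structure is [[forest [garden brass]] cage].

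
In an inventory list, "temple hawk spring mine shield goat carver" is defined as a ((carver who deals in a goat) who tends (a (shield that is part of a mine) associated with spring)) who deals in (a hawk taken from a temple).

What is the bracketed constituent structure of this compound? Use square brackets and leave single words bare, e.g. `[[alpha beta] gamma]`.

Whole compound: head "carver" (specifically "spring mine shield goat carver"), modifier "temple hawk".
Inside "temple hawk": head "hawk", modifier "temple".
Inside "spring mine shield goat carver": head "carver" (specifically "goat carver"), modifier "spring mine shield".
Inside "spring mine shield": head "shield" (specifically "mine shield"), modifier "spring".
Inside "mine shield": head "shield", modifier "mine".
Inside "goat carver": head "carver", modifier "goat".
Assembled: [[temple hawk] [[spring [mine shield]] [goat carver]]].

[[temple hawk] [[spring [mine shield]] [goat carver]]]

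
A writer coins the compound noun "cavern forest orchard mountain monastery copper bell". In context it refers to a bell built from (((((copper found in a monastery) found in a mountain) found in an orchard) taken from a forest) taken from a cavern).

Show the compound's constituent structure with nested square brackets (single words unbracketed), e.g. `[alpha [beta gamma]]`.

[[cavern [forest [orchard [mountain [monastery copper]]]]] bell]

At the top level: head "bell"; modifier "cavern forest orchard mountain monastery copper".
"cavern forest orchard mountain monastery copper" → head "copper" (specifically "forest orchard mountain monastery copper"), modifier "cavern".
"forest orchard mountain monastery copper" → head "copper" (specifically "orchard mountain monastery copper"), modifier "forest".
"orchard mountain monastery copper" → head "copper" (specifically "mountain monastery copper"), modifier "orchard".
"mountain monastery copper" → head "copper" (specifically "monastery copper"), modifier "mountain".
"monastery copper" → head "copper", modifier "monastery".
Assembled: [[cavern [forest [orchard [mountain [monastery copper]]]]] bell].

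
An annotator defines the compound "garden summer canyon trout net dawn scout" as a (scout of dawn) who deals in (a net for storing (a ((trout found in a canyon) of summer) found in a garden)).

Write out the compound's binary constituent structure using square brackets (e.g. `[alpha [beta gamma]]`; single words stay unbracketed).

Whole compound: head "scout" (specifically "dawn scout"), modifier "garden summer canyon trout net".
Inside "garden summer canyon trout net": head "net", modifier "garden summer canyon trout".
Inside "garden summer canyon trout": head "trout" (specifically "summer canyon trout"), modifier "garden".
Inside "summer canyon trout": head "trout" (specifically "canyon trout"), modifier "summer".
Inside "canyon trout": head "trout", modifier "canyon".
Inside "dawn scout": head "scout", modifier "dawn".
Putting it together: [[[garden [summer [canyon trout]]] net] [dawn scout]].

[[[garden [summer [canyon trout]]] net] [dawn scout]]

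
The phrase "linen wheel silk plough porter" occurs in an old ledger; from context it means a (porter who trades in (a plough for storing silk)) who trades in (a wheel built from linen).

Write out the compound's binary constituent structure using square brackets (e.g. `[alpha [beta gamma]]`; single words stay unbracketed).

[[linen wheel] [[silk plough] porter]]

The outermost head in the paraphrase is "porter" (specifically "silk plough porter"), modified by "linen wheel".
"linen wheel" → head "wheel", modifier "linen".
"silk plough porter" → head "porter", modifier "silk plough".
"silk plough" → head "plough", modifier "silk".
Putting it together: [[linen wheel] [[silk plough] porter]].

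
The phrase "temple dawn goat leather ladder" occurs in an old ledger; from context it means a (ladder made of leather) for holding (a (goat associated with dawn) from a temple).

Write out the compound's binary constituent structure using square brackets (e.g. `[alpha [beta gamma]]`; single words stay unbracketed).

[[temple [dawn goat]] [leather ladder]]

The outermost head in the paraphrase is "ladder" (specifically "leather ladder"), modified by "temple dawn goat".
Within "temple dawn goat", the head is "goat" (specifically "dawn goat") and the modifier is "temple".
Within "dawn goat", the head is "goat" and the modifier is "dawn".
Within "leather ladder", the head is "ladder" and the modifier is "leather".
Putting it together: [[temple [dawn goat]] [leather ladder]].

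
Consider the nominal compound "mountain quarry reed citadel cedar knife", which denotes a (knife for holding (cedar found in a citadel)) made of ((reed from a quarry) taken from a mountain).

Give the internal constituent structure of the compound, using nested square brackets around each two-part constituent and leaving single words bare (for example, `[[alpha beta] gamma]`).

[[mountain [quarry reed]] [[citadel cedar] knife]]

Whole compound: head "knife" (specifically "citadel cedar knife"), modifier "mountain quarry reed".
Inside "mountain quarry reed": head "reed" (specifically "quarry reed"), modifier "mountain".
Inside "quarry reed": head "reed", modifier "quarry".
Inside "citadel cedar knife": head "knife", modifier "citadel cedar".
Inside "citadel cedar": head "cedar", modifier "citadel".
So the structure is [[mountain [quarry reed]] [[citadel cedar] knife]].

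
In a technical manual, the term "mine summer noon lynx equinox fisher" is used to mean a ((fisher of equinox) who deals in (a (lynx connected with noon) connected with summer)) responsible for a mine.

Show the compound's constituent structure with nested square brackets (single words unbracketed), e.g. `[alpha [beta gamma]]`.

[mine [[summer [noon lynx]] [equinox fisher]]]

Overall it is a kind of fisher (specifically "summer noon lynx equinox fisher"); the modifier is "mine".
"summer noon lynx equinox fisher" → head "fisher" (specifically "equinox fisher"), modifier "summer noon lynx".
"summer noon lynx" → head "lynx" (specifically "noon lynx"), modifier "summer".
"noon lynx" → head "lynx", modifier "noon".
"equinox fisher" → head "fisher", modifier "equinox".
Assembled: [mine [[summer [noon lynx]] [equinox fisher]]].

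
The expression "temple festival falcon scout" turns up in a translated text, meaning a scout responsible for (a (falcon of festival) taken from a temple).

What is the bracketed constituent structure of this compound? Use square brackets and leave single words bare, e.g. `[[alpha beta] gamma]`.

The outermost head in the paraphrase is "scout", modified by "temple festival falcon".
Inside "temple festival falcon": head "falcon" (specifically "festival falcon"), modifier "temple".
Inside "festival falcon": head "falcon", modifier "festival".
Assembled: [[temple [festival falcon]] scout].

[[temple [festival falcon]] scout]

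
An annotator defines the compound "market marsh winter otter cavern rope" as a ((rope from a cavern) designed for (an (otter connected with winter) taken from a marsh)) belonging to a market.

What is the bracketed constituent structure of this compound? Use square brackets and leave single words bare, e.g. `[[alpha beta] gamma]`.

[market [[marsh [winter otter]] [cavern rope]]]

At the top level: head "rope" (specifically "marsh winter otter cavern rope"); modifier "market".
"marsh winter otter cavern rope" → head "rope" (specifically "cavern rope"), modifier "marsh winter otter".
"marsh winter otter" → head "otter" (specifically "winter otter"), modifier "marsh".
"winter otter" → head "otter", modifier "winter".
"cavern rope" → head "rope", modifier "cavern".
Putting it together: [market [[marsh [winter otter]] [cavern rope]]].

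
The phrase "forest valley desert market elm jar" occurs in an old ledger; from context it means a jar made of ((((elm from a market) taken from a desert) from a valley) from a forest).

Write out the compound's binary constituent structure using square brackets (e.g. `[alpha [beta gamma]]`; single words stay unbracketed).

The outermost head in the paraphrase is "jar", modified by "forest valley desert market elm".
Within "forest valley desert market elm", the head is "elm" (specifically "valley desert market elm") and the modifier is "forest".
Within "valley desert market elm", the head is "elm" (specifically "desert market elm") and the modifier is "valley".
Within "desert market elm", the head is "elm" (specifically "market elm") and the modifier is "desert".
Within "market elm", the head is "elm" and the modifier is "market".
Putting it together: [[forest [valley [desert [market elm]]]] jar].

[[forest [valley [desert [market elm]]]] jar]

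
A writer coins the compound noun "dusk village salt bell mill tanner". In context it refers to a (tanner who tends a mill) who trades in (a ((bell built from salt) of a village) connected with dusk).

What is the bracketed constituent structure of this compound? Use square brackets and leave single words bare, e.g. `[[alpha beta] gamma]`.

[[dusk [village [salt bell]]] [mill tanner]]

The outermost head in the paraphrase is "tanner" (specifically "mill tanner"), modified by "dusk village salt bell".
"dusk village salt bell" → head "bell" (specifically "village salt bell"), modifier "dusk".
"village salt bell" → head "bell" (specifically "salt bell"), modifier "village".
"salt bell" → head "bell", modifier "salt".
"mill tanner" → head "tanner", modifier "mill".
So the structure is [[dusk [village [salt bell]]] [mill tanner]].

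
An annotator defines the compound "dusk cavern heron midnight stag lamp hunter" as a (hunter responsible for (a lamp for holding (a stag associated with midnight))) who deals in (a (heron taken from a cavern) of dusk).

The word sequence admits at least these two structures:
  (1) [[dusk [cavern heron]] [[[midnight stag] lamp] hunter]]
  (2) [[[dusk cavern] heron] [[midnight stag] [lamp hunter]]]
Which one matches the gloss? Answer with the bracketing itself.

The paraphrase's head is the "hunter" part ("midnight stag lamp hunter"); its modifier is "dusk cavern heron".
That top-level split, carried through the inner groups, gives [[dusk [cavern heron]] [[[midnight stag] lamp] hunter]].

[[dusk [cavern heron]] [[[midnight stag] lamp] hunter]]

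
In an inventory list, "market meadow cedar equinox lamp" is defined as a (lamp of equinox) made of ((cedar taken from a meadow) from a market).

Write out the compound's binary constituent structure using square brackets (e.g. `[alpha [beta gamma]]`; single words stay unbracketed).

[[market [meadow cedar]] [equinox lamp]]

At the top level: head "lamp" (specifically "equinox lamp"); modifier "market meadow cedar".
"market meadow cedar" → head "cedar" (specifically "meadow cedar"), modifier "market".
"meadow cedar" → head "cedar", modifier "meadow".
"equinox lamp" → head "lamp", modifier "equinox".
Putting it together: [[market [meadow cedar]] [equinox lamp]].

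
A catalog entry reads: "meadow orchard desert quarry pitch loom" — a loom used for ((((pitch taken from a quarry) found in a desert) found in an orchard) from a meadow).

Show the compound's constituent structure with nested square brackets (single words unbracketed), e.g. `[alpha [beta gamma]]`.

The outermost head in the paraphrase is "loom", modified by "meadow orchard desert quarry pitch".
Inside "meadow orchard desert quarry pitch": head "pitch" (specifically "orchard desert quarry pitch"), modifier "meadow".
Inside "orchard desert quarry pitch": head "pitch" (specifically "desert quarry pitch"), modifier "orchard".
Inside "desert quarry pitch": head "pitch" (specifically "quarry pitch"), modifier "desert".
Inside "quarry pitch": head "pitch", modifier "quarry".
So the structure is [[meadow [orchard [desert [quarry pitch]]]] loom].

[[meadow [orchard [desert [quarry pitch]]]] loom]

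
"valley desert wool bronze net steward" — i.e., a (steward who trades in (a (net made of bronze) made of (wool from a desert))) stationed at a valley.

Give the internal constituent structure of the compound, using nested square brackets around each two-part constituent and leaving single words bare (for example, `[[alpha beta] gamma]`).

The outermost head in the paraphrase is "steward" (specifically "desert wool bronze net steward"), modified by "valley".
Within "desert wool bronze net steward", the head is "steward" and the modifier is "desert wool bronze net".
Within "desert wool bronze net", the head is "net" (specifically "bronze net") and the modifier is "desert wool".
Within "desert wool", the head is "wool" and the modifier is "desert".
Within "bronze net", the head is "net" and the modifier is "bronze".
Assembled: [valley [[[desert wool] [bronze net]] steward]].

[valley [[[desert wool] [bronze net]] steward]]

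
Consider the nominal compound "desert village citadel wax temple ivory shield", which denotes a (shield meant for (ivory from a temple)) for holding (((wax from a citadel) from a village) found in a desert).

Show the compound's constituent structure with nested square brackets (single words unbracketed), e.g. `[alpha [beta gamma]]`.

[[desert [village [citadel wax]]] [[temple ivory] shield]]

Overall it is a kind of shield (specifically "temple ivory shield"); the modifier is "desert village citadel wax".
"desert village citadel wax" → head "wax" (specifically "village citadel wax"), modifier "desert".
"village citadel wax" → head "wax" (specifically "citadel wax"), modifier "village".
"citadel wax" → head "wax", modifier "citadel".
"temple ivory shield" → head "shield", modifier "temple ivory".
"temple ivory" → head "ivory", modifier "temple".
Assembled: [[desert [village [citadel wax]]] [[temple ivory] shield]].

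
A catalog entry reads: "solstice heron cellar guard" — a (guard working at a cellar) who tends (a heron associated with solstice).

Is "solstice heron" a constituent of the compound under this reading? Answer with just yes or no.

yes

The paraphrase groups the words so that "solstice heron" is one unit: it corresponds to a single parenthesized sub-phrase.
The full structure is [[solstice heron] [cellar guard]], in which [solstice heron] is a constituent.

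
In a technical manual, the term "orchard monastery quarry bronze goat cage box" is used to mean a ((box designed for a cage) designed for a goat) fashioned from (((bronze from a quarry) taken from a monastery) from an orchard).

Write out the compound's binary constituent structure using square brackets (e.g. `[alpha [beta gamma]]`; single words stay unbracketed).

[[orchard [monastery [quarry bronze]]] [goat [cage box]]]

At the top level: head "box" (specifically "goat cage box"); modifier "orchard monastery quarry bronze".
Within "orchard monastery quarry bronze", the head is "bronze" (specifically "monastery quarry bronze") and the modifier is "orchard".
Within "monastery quarry bronze", the head is "bronze" (specifically "quarry bronze") and the modifier is "monastery".
Within "quarry bronze", the head is "bronze" and the modifier is "quarry".
Within "goat cage box", the head is "box" (specifically "cage box") and the modifier is "goat".
Within "cage box", the head is "box" and the modifier is "cage".
Assembled: [[orchard [monastery [quarry bronze]]] [goat [cage box]]].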